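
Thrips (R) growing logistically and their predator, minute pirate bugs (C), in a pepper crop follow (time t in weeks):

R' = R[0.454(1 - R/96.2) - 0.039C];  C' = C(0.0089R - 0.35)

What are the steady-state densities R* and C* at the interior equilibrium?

From dC/dt = 0 with C > 0: 0.0089R* = 0.35, so R* = 39.3.
Substitute into dR/dt = 0: 0.454(1 - 39.3/96.2) = 0.039C*.
The bracket is 0.591, giving C* = 0.268/0.039 = 6.88.

R* ≈ 39.3, C* ≈ 6.88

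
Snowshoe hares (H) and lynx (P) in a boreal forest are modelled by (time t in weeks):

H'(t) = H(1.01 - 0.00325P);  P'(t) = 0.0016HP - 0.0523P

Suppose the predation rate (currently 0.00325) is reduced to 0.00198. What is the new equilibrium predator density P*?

At the interior fixed point, setting dH/dt = 0 with H > 0 fixes P* = (prey growth rate)/(HP coefficient) — independent of the other coefficients.
With the change, P* = 1.01/0.00198 = 510; it rises from 311.

P* ≈ 510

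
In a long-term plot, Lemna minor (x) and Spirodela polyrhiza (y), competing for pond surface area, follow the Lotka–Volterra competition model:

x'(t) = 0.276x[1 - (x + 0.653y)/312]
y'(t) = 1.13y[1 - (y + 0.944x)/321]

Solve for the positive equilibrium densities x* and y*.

x* ≈ 267, y* ≈ 69

Setting both brackets to zero gives the nullclines x + 0.653y = 312 and 0.944x + y = 321.
Substituting y = 321 - 0.944x into the first: x(1 - 0.653·0.944) = 312 - 0.653·321.
So x* = 102/0.384 = 267, and then y* = 321 - 0.944·267 = 69.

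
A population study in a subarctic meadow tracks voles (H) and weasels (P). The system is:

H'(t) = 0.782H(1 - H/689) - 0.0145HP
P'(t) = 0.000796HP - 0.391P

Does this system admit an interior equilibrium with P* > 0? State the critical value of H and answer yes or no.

Threshold H = 491; K > 491, so yes, the predator persists.

The predator equation gives dP/dt > 0 only when H > 0.391/0.000796 = 491.
Without the predator, H → K = 689. Since 689 > 491, the predator can invade and persist.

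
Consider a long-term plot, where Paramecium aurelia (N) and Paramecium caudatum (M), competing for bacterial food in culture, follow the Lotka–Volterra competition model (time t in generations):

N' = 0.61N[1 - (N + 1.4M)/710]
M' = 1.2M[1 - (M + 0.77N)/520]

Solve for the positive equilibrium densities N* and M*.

Setting both brackets to zero gives the nullclines N + 1.4M = 710 and 0.77N + M = 520.
Substituting M = 520 - 0.77N into the first: N(1 - 1.4·0.77) = 710 - 1.4·520.
So N* = -18/-0.078 = 231, and then M* = 520 - 0.77·231 = 342.

N* ≈ 231, M* ≈ 342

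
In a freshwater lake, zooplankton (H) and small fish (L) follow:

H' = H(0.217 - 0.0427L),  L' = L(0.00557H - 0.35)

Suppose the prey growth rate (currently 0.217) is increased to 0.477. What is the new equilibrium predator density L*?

L* ≈ 11.2

At the interior fixed point, setting dH/dt = 0 with H > 0 fixes L* = (prey growth rate)/(HL coefficient) — independent of the other coefficients.
With the change, L* = 0.477/0.0427 = 11.2; it rises from 5.08.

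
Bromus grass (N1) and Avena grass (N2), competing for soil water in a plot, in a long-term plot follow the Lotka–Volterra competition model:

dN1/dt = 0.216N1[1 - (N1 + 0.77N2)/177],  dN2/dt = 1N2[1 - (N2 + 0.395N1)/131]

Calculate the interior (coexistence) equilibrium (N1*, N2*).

Setting both brackets to zero gives the nullclines N1 + 0.77N2 = 177 and 0.395N1 + N2 = 131.
Substituting N2 = 131 - 0.395N1 into the first: N1(1 - 0.77·0.395) = 177 - 0.77·131.
So N1* = 76.1/0.696 = 109, and then N2* = 131 - 0.395·109 = 87.8.

N1* ≈ 109, N2* ≈ 87.8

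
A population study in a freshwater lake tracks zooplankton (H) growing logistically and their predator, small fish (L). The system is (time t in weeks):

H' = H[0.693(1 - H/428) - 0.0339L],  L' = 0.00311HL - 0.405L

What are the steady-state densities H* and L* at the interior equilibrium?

From dL/dt = 0 with L > 0: 0.00311H* = 0.405, so H* = 130.
Substitute into dH/dt = 0: 0.693(1 - 130/428) = 0.0339L*.
The bracket is 0.696, giving L* = 0.482/0.0339 = 14.2.

H* ≈ 130, L* ≈ 14.2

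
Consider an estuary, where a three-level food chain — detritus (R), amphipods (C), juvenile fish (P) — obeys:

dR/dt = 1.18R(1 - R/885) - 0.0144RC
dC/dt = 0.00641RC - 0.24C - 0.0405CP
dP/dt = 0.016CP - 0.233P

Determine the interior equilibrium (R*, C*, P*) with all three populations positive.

R* ≈ 728, C* ≈ 14.6, P* ≈ 109

From dP/dt = 0: 0.016C* = 0.233, so C* = 14.6.
From dR/dt = 0: 1.18(1 - R*/885) = 0.0144·14.6, giving R* = 885·(1 - 0.178) = 728.
From dC/dt = 0: 0.00641·728 - 0.24 = 0.0405P*, so P* = 4.42/0.0405 = 109.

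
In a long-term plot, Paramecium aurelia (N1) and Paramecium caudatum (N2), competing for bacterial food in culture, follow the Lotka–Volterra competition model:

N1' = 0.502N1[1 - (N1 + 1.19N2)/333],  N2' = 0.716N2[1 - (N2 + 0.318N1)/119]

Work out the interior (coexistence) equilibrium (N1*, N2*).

N1* ≈ 308, N2* ≈ 21.1

Setting both brackets to zero gives the nullclines N1 + 1.19N2 = 333 and 0.318N1 + N2 = 119.
Substituting N2 = 119 - 0.318N1 into the first: N1(1 - 1.19·0.318) = 333 - 1.19·119.
So N1* = 191/0.622 = 308, and then N2* = 119 - 0.318·308 = 21.1.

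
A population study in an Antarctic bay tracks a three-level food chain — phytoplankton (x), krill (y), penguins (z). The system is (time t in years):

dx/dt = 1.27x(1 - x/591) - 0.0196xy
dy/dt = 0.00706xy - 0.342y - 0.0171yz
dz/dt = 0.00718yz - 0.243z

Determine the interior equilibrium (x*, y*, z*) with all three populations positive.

x* ≈ 282, y* ≈ 33.8, z* ≈ 96.6

From dz/dt = 0: 0.00718y* = 0.243, so y* = 33.8.
From dx/dt = 0: 1.27(1 - x*/591) = 0.0196·33.8, giving x* = 591·(1 - 0.522) = 282.
From dy/dt = 0: 0.00706·282 - 0.342 = 0.0171z*, so z* = 1.65/0.0171 = 96.6.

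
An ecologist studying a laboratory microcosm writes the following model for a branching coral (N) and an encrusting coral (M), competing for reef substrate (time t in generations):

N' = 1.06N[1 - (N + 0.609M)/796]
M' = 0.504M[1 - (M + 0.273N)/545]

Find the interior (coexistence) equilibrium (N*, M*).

N* ≈ 557, M* ≈ 393

Setting both brackets to zero gives the nullclines N + 0.609M = 796 and 0.273N + M = 545.
Substituting M = 545 - 0.273N into the first: N(1 - 0.609·0.273) = 796 - 0.609·545.
So N* = 464/0.834 = 557, and then M* = 545 - 0.273·557 = 393.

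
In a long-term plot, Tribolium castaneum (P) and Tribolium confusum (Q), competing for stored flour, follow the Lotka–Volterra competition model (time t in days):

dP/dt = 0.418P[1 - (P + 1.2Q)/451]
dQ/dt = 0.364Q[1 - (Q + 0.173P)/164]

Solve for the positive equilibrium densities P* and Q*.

Setting both brackets to zero gives the nullclines P + 1.2Q = 451 and 0.173P + Q = 164.
Substituting Q = 164 - 0.173P into the first: P(1 - 1.2·0.173) = 451 - 1.2·164.
So P* = 254/0.792 = 321, and then Q* = 164 - 0.173·321 = 109.

P* ≈ 321, Q* ≈ 109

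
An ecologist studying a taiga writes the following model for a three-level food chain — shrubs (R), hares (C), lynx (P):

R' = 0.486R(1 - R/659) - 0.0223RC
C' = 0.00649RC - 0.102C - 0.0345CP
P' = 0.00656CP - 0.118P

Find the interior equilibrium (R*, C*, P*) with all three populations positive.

R* ≈ 115, C* ≈ 18, P* ≈ 18.7

From dP/dt = 0: 0.00656C* = 0.118, so C* = 18.
From dR/dt = 0: 0.486(1 - R*/659) = 0.0223·18, giving R* = 659·(1 - 0.825) = 115.
From dC/dt = 0: 0.00649·115 - 0.102 = 0.0345P*, so P* = 0.645/0.0345 = 18.7.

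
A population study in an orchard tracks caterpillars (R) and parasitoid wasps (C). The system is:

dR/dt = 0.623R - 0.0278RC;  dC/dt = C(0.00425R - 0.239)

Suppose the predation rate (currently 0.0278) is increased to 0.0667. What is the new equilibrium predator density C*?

C* ≈ 9.34

At the interior fixed point, setting dR/dt = 0 with R > 0 fixes C* = (prey growth rate)/(RC coefficient) — independent of the other coefficients.
With the change, C* = 0.623/0.0667 = 9.34; it falls from 22.4.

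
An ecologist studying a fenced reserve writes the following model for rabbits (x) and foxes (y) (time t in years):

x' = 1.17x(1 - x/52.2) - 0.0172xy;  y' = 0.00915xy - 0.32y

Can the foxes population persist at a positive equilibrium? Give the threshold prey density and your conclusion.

Threshold x = 35; K > 35, so yes, the predator persists.

The predator equation gives dy/dt > 0 only when x > 0.32/0.00915 = 35.
Without the predator, x → K = 52.2. Since 52.2 > 35, the predator can invade and persist.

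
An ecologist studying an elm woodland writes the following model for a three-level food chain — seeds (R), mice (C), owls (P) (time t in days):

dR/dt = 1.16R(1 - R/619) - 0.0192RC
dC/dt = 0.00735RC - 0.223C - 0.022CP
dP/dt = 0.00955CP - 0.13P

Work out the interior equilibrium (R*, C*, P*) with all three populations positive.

From dP/dt = 0: 0.00955C* = 0.13, so C* = 13.6.
From dR/dt = 0: 1.16(1 - R*/619) = 0.0192·13.6, giving R* = 619·(1 - 0.225) = 480.
From dC/dt = 0: 0.00735·480 - 0.223 = 0.022P*, so P* = 3.3/0.022 = 150.

R* ≈ 480, C* ≈ 13.6, P* ≈ 150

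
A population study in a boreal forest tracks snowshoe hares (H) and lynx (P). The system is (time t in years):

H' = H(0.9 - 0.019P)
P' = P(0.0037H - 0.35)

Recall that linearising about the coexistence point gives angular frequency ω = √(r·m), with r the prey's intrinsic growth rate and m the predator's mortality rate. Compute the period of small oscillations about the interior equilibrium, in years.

T ≈ 11.2 years

Here r = 0.9 and m = 0.35, so r·m = 0.315.
ω = √0.315 = 0.561 per year, hence T = 2π/ω ≈ 11.2 years.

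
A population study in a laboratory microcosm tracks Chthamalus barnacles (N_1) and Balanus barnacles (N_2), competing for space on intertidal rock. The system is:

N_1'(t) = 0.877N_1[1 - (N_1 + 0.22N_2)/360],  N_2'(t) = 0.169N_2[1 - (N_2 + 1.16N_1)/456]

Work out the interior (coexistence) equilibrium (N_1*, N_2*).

Setting both brackets to zero gives the nullclines N_1 + 0.22N_2 = 360 and 1.16N_1 + N_2 = 456.
Substituting N_2 = 456 - 1.16N_1 into the first: N_1(1 - 0.22·1.16) = 360 - 0.22·456.
So N_1* = 260/0.745 = 349, and then N_2* = 456 - 1.16·349 = 51.6.

N_1* ≈ 349, N_2* ≈ 51.6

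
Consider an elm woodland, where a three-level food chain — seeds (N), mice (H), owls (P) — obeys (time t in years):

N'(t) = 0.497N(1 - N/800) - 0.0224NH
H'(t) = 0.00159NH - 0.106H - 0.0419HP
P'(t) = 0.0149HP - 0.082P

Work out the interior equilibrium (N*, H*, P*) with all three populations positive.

N* ≈ 602, H* ≈ 5.5, P* ≈ 20.3

From dP/dt = 0: 0.0149H* = 0.082, so H* = 5.5.
From dN/dt = 0: 0.497(1 - N*/800) = 0.0224·5.5, giving N* = 800·(1 - 0.248) = 602.
From dH/dt = 0: 0.00159·602 - 0.106 = 0.0419P*, so P* = 0.85/0.0419 = 20.3.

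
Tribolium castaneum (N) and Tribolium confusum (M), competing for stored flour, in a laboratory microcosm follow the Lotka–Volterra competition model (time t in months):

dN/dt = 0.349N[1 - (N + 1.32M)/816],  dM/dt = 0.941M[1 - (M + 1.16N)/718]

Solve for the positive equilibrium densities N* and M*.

N* ≈ 248, M* ≈ 430

Setting both brackets to zero gives the nullclines N + 1.32M = 816 and 1.16N + M = 718.
Substituting M = 718 - 1.16N into the first: N(1 - 1.32·1.16) = 816 - 1.32·718.
So N* = -132/-0.531 = 248, and then M* = 718 - 1.16·248 = 430.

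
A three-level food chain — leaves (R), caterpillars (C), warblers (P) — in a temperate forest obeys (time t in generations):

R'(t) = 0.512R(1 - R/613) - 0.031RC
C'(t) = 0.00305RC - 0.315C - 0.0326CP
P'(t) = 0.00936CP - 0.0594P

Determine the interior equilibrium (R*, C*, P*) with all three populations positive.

From dP/dt = 0: 0.00936C* = 0.0594, so C* = 6.35.
From dR/dt = 0: 0.512(1 - R*/613) = 0.031·6.35, giving R* = 613·(1 - 0.384) = 377.
From dC/dt = 0: 0.00305·377 - 0.315 = 0.0326P*, so P* = 0.836/0.0326 = 25.7.

R* ≈ 377, C* ≈ 6.35, P* ≈ 25.7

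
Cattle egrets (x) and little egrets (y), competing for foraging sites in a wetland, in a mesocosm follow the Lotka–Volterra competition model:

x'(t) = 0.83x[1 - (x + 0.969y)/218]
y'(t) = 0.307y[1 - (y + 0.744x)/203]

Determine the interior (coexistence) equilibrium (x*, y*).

Setting both brackets to zero gives the nullclines x + 0.969y = 218 and 0.744x + y = 203.
Substituting y = 203 - 0.744x into the first: x(1 - 0.969·0.744) = 218 - 0.969·203.
So x* = 21.3/0.279 = 76.3, and then y* = 203 - 0.744·76.3 = 146.

x* ≈ 76.3, y* ≈ 146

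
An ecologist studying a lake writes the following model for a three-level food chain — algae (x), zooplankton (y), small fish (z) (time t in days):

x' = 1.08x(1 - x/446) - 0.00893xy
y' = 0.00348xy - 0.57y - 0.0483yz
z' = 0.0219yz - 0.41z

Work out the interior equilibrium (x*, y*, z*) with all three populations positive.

x* ≈ 377, y* ≈ 18.7, z* ≈ 15.4

From dz/dt = 0: 0.0219y* = 0.41, so y* = 18.7.
From dx/dt = 0: 1.08(1 - x*/446) = 0.00893·18.7, giving x* = 446·(1 - 0.155) = 377.
From dy/dt = 0: 0.00348·377 - 0.57 = 0.0483z*, so z* = 0.742/0.0483 = 15.4.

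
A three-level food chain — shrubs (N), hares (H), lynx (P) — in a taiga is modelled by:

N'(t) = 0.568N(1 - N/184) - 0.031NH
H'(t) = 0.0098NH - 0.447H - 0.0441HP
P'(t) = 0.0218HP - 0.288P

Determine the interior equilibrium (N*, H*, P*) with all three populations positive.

N* ≈ 51.3, H* ≈ 13.2, P* ≈ 1.27

From dP/dt = 0: 0.0218H* = 0.288, so H* = 13.2.
From dN/dt = 0: 0.568(1 - N*/184) = 0.031·13.2, giving N* = 184·(1 - 0.721) = 51.3.
From dH/dt = 0: 0.0098·51.3 - 0.447 = 0.0441P*, so P* = 0.0561/0.0441 = 1.27.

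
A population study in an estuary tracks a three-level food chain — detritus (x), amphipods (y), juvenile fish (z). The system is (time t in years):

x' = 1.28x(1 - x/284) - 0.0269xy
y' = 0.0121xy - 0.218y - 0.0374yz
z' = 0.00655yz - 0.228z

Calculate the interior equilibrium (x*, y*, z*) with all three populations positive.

From dz/dt = 0: 0.00655y* = 0.228, so y* = 34.8.
From dx/dt = 0: 1.28(1 - x*/284) = 0.0269·34.8, giving x* = 284·(1 - 0.732) = 76.2.
From dy/dt = 0: 0.0121·76.2 - 0.218 = 0.0374z*, so z* = 0.705/0.0374 = 18.8.

x* ≈ 76.2, y* ≈ 34.8, z* ≈ 18.8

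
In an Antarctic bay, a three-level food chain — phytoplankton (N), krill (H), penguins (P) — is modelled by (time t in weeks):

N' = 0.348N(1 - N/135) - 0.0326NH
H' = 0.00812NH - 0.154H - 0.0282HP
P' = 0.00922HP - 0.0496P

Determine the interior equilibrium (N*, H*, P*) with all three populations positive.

From dP/dt = 0: 0.00922H* = 0.0496, so H* = 5.38.
From dN/dt = 0: 0.348(1 - N*/135) = 0.0326·5.38, giving N* = 135·(1 - 0.504) = 67.
From dH/dt = 0: 0.00812·67 - 0.154 = 0.0282P*, so P* = 0.39/0.0282 = 13.8.

N* ≈ 67, H* ≈ 5.38, P* ≈ 13.8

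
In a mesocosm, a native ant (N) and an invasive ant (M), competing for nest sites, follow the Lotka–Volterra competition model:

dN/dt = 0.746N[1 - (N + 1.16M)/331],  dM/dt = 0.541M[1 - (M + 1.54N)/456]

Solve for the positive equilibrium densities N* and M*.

Setting both brackets to zero gives the nullclines N + 1.16M = 331 and 1.54N + M = 456.
Substituting M = 456 - 1.54N into the first: N(1 - 1.16·1.54) = 331 - 1.16·456.
So N* = -198/-0.786 = 252, and then M* = 456 - 1.54·252 = 68.3.

N* ≈ 252, M* ≈ 68.3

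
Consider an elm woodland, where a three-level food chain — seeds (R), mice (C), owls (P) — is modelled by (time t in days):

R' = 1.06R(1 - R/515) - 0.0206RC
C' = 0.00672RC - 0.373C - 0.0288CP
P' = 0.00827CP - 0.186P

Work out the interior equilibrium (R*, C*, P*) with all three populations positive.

From dP/dt = 0: 0.00827C* = 0.186, so C* = 22.5.
From dR/dt = 0: 1.06(1 - R*/515) = 0.0206·22.5, giving R* = 515·(1 - 0.437) = 290.
From dC/dt = 0: 0.00672·290 - 0.373 = 0.0288P*, so P* = 1.58/0.0288 = 54.7.

R* ≈ 290, C* ≈ 22.5, P* ≈ 54.7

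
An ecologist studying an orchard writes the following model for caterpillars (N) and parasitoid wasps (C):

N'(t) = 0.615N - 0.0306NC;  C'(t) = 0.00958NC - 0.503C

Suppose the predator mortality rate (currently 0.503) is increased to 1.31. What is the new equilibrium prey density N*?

N* ≈ 137

At the interior fixed point, setting dC/dt = 0 with C > 0 fixes N* = (predator death rate)/(NC coefficient) — independent of the other coefficients.
With the change, N* = 1.31/0.00958 = 137; it rises from 52.5.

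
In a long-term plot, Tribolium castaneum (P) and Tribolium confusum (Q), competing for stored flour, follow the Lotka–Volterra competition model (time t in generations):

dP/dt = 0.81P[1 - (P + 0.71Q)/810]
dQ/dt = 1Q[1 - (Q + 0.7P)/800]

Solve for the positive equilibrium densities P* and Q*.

Setting both brackets to zero gives the nullclines P + 0.71Q = 810 and 0.7P + Q = 800.
Substituting Q = 800 - 0.7P into the first: P(1 - 0.71·0.7) = 810 - 0.71·800.
So P* = 242/0.503 = 481, and then Q* = 800 - 0.7·481 = 463.

P* ≈ 481, Q* ≈ 463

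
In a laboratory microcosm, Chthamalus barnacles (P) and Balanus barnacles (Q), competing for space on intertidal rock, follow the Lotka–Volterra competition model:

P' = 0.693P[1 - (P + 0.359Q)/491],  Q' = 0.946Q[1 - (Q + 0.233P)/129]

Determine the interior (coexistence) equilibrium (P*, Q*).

Setting both brackets to zero gives the nullclines P + 0.359Q = 491 and 0.233P + Q = 129.
Substituting Q = 129 - 0.233P into the first: P(1 - 0.359·0.233) = 491 - 0.359·129.
So P* = 445/0.916 = 485, and then Q* = 129 - 0.233·485 = 15.9.

P* ≈ 485, Q* ≈ 15.9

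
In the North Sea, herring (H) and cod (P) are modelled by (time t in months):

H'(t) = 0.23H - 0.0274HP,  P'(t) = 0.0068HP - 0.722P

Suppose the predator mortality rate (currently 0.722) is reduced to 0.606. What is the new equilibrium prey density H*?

H* ≈ 89.1

At the interior fixed point, setting dP/dt = 0 with P > 0 fixes H* = (predator death rate)/(HP coefficient) — independent of the other coefficients.
With the change, H* = 0.606/0.0068 = 89.1; it falls from 106.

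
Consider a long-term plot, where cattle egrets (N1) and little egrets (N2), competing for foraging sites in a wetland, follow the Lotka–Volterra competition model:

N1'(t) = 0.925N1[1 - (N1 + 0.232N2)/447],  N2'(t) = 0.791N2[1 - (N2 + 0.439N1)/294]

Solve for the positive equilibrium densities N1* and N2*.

Setting both brackets to zero gives the nullclines N1 + 0.232N2 = 447 and 0.439N1 + N2 = 294.
Substituting N2 = 294 - 0.439N1 into the first: N1(1 - 0.232·0.439) = 447 - 0.232·294.
So N1* = 379/0.898 = 422, and then N2* = 294 - 0.439·422 = 109.

N1* ≈ 422, N2* ≈ 109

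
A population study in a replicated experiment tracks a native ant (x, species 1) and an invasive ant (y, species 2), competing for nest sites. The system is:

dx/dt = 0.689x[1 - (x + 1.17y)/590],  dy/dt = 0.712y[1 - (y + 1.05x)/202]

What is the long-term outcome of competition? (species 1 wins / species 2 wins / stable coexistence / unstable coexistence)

species 1 excludes species 2

Compare the nullcline intercepts: K1/α12 = 590/1.17 = 504 > K2 = 202; K2/α21 = 202/1.05 = 192 < K1 = 590.
Since the inequalities point opposite ways, species 1 can invade but species 2 cannot.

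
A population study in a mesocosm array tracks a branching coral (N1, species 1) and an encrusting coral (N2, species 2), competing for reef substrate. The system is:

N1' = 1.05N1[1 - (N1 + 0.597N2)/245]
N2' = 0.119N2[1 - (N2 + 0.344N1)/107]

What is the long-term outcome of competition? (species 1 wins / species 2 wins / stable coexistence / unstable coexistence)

stable coexistence

Compare the nullcline intercepts: K1/α12 = 245/0.597 = 410 > K2 = 107; K2/α21 = 107/0.344 = 311 > K1 = 245.
Since both inequalities hold, each species can invade when rare, so the interior equilibrium is stable.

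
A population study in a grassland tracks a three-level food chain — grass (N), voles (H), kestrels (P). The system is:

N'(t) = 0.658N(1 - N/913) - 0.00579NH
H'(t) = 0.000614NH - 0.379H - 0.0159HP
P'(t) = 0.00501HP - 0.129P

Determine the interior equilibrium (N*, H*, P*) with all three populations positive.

N* ≈ 706, H* ≈ 25.7, P* ≈ 3.43

From dP/dt = 0: 0.00501H* = 0.129, so H* = 25.7.
From dN/dt = 0: 0.658(1 - N*/913) = 0.00579·25.7, giving N* = 913·(1 - 0.227) = 706.
From dH/dt = 0: 0.000614·706 - 0.379 = 0.0159P*, so P* = 0.0546/0.0159 = 3.43.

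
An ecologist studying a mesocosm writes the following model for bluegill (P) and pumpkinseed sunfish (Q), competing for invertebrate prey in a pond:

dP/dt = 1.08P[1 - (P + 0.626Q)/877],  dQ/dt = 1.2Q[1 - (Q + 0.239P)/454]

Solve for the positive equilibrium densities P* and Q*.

Setting both brackets to zero gives the nullclines P + 0.626Q = 877 and 0.239P + Q = 454.
Substituting Q = 454 - 0.239P into the first: P(1 - 0.626·0.239) = 877 - 0.626·454.
So P* = 593/0.85 = 697, and then Q* = 454 - 0.239·697 = 287.

P* ≈ 697, Q* ≈ 287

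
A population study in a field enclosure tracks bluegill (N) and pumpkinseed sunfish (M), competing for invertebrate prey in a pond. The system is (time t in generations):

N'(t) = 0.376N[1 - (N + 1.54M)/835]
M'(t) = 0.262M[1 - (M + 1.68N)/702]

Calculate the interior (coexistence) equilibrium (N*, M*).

Setting both brackets to zero gives the nullclines N + 1.54M = 835 and 1.68N + M = 702.
Substituting M = 702 - 1.68N into the first: N(1 - 1.54·1.68) = 835 - 1.54·702.
So N* = -246/-1.59 = 155, and then M* = 702 - 1.68·155 = 442.

N* ≈ 155, M* ≈ 442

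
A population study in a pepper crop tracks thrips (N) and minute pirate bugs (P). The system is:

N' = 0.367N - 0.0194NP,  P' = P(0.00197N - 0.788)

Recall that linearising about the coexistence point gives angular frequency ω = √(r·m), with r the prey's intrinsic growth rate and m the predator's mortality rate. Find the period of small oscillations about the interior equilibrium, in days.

T ≈ 11.7 days

Here r = 0.367 and m = 0.788, so r·m = 0.289.
ω = √0.289 = 0.538 per day, hence T = 2π/ω ≈ 11.7 days.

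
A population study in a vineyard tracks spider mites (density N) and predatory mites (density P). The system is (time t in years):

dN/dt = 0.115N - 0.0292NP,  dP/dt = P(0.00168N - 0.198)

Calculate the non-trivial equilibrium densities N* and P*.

N* ≈ 118, P* ≈ 3.94

Set dP/dt = 0 with P > 0: 0.00168N - 0.198 = 0, so N* = 0.198/0.00168 = 118.
Set dN/dt = 0 with N > 0: 0.115 - 0.0292P = 0, so P* = 0.115/0.0292 = 3.94.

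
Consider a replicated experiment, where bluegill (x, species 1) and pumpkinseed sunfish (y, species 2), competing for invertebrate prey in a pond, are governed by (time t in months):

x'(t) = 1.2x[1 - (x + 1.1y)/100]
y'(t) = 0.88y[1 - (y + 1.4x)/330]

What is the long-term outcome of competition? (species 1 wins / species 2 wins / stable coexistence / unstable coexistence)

Compare the nullcline intercepts: K1/α12 = 100/1.1 = 90.9 < K2 = 330; K2/α21 = 330/1.4 = 236 > K1 = 100.
Since the inequalities point opposite ways, species 2 can invade but species 1 cannot.

species 2 excludes species 1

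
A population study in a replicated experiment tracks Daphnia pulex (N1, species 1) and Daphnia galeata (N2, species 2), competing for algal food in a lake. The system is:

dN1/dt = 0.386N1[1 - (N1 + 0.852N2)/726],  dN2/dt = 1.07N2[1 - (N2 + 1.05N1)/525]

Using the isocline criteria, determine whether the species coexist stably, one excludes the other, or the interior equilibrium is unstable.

species 1 excludes species 2

Compare the nullcline intercepts: K1/α12 = 726/0.852 = 852 > K2 = 525; K2/α21 = 525/1.05 = 500 < K1 = 726.
Since the inequalities point opposite ways, species 1 can invade but species 2 cannot.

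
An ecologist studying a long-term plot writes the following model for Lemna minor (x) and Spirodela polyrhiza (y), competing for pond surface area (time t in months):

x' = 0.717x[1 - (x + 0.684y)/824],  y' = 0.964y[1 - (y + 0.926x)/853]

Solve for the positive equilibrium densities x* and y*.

Setting both brackets to zero gives the nullclines x + 0.684y = 824 and 0.926x + y = 853.
Substituting y = 853 - 0.926x into the first: x(1 - 0.684·0.926) = 824 - 0.684·853.
So x* = 241/0.367 = 656, and then y* = 853 - 0.926·656 = 245.

x* ≈ 656, y* ≈ 245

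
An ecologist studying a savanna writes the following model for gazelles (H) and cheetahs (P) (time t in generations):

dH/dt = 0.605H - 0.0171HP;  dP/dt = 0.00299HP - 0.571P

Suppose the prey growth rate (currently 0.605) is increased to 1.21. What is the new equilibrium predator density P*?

P* ≈ 70.8

At the interior fixed point, setting dH/dt = 0 with H > 0 fixes P* = (prey growth rate)/(HP coefficient) — independent of the other coefficients.
With the change, P* = 1.21/0.0171 = 70.8; it rises from 35.4.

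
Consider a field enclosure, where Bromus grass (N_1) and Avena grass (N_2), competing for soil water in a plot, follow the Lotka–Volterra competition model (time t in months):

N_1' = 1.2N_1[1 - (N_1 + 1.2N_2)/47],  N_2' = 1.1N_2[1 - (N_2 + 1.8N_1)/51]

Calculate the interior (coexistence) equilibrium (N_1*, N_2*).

Setting both brackets to zero gives the nullclines N_1 + 1.2N_2 = 47 and 1.8N_1 + N_2 = 51.
Substituting N_2 = 51 - 1.8N_1 into the first: N_1(1 - 1.2·1.8) = 47 - 1.2·51.
So N_1* = -14.2/-1.16 = 12.2, and then N_2* = 51 - 1.8·12.2 = 29.

N_1* ≈ 12.2, N_2* ≈ 29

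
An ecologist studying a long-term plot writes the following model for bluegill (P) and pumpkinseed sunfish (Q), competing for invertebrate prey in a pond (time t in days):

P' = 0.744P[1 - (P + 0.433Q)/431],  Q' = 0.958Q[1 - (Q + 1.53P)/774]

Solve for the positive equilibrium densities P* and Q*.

P* ≈ 284, Q* ≈ 339

Setting both brackets to zero gives the nullclines P + 0.433Q = 431 and 1.53P + Q = 774.
Substituting Q = 774 - 1.53P into the first: P(1 - 0.433·1.53) = 431 - 0.433·774.
So P* = 95.9/0.338 = 284, and then Q* = 774 - 1.53·284 = 339.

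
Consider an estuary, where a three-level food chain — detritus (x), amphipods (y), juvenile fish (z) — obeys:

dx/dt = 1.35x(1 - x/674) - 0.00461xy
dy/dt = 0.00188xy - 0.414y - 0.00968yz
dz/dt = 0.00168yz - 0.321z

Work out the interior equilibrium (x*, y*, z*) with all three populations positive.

x* ≈ 234, y* ≈ 191, z* ≈ 2.72

From dz/dt = 0: 0.00168y* = 0.321, so y* = 191.
From dx/dt = 0: 1.35(1 - x*/674) = 0.00461·191, giving x* = 674·(1 - 0.652) = 234.
From dy/dt = 0: 0.00188·234 - 0.414 = 0.00968z*, so z* = 0.0264/0.00968 = 2.72.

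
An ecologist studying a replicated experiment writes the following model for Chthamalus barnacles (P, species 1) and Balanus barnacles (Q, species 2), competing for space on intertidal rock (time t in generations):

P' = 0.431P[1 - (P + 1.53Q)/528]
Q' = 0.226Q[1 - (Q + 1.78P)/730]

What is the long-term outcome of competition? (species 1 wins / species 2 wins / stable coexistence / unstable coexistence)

Compare the nullcline intercepts: K1/α12 = 528/1.53 = 345 < K2 = 730; K2/α21 = 730/1.78 = 410 < K1 = 528.
Since both are reversed, neither can invade when rare; the interior point is a saddle.

unstable coexistence (outcome depends on initial conditions)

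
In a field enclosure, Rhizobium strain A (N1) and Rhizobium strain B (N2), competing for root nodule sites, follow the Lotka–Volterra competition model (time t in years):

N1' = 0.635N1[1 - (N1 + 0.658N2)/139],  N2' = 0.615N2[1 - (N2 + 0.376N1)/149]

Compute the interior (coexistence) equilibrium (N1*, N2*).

N1* ≈ 54.4, N2* ≈ 129

Setting both brackets to zero gives the nullclines N1 + 0.658N2 = 139 and 0.376N1 + N2 = 149.
Substituting N2 = 149 - 0.376N1 into the first: N1(1 - 0.658·0.376) = 139 - 0.658·149.
So N1* = 41/0.753 = 54.4, and then N2* = 149 - 0.376·54.4 = 129.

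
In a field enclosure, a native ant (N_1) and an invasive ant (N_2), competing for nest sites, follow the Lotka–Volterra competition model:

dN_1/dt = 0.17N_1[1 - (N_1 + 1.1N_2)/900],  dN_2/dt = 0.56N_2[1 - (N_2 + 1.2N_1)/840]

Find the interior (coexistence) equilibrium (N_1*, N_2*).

Setting both brackets to zero gives the nullclines N_1 + 1.1N_2 = 900 and 1.2N_1 + N_2 = 840.
Substituting N_2 = 840 - 1.2N_1 into the first: N_1(1 - 1.1·1.2) = 900 - 1.1·840.
So N_1* = -24/-0.32 = 75, and then N_2* = 840 - 1.2·75 = 750.

N_1* ≈ 75, N_2* ≈ 750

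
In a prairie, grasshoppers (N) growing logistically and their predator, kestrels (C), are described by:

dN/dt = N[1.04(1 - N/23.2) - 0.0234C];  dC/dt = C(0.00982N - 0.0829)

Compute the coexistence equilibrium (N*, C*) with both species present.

From dC/dt = 0 with C > 0: 0.00982N* = 0.0829, so N* = 8.44.
Substitute into dN/dt = 0: 1.04(1 - 8.44/23.2) = 0.0234C*.
The bracket is 0.636, giving C* = 0.662/0.0234 = 28.3.

N* ≈ 8.44, C* ≈ 28.3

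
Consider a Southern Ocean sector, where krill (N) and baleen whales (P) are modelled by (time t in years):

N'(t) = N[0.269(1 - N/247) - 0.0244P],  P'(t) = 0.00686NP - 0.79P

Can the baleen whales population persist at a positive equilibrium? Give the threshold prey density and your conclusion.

The predator equation gives dP/dt > 0 only when N > 0.79/0.00686 = 115.
Without the predator, N → K = 247. Since 247 > 115, the predator can invade and persist.

Threshold N = 115; K > 115, so yes, the predator persists.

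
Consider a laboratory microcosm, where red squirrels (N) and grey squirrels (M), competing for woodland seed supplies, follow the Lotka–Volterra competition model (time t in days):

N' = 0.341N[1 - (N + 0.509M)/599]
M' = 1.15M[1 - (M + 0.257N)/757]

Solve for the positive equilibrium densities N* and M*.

Setting both brackets to zero gives the nullclines N + 0.509M = 599 and 0.257N + M = 757.
Substituting M = 757 - 0.257N into the first: N(1 - 0.509·0.257) = 599 - 0.509·757.
So N* = 214/0.869 = 246, and then M* = 757 - 0.257·246 = 694.

N* ≈ 246, M* ≈ 694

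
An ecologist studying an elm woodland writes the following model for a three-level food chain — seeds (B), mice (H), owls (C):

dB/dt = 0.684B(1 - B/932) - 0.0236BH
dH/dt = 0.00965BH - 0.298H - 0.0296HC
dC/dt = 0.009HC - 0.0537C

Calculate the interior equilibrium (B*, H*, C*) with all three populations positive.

From dC/dt = 0: 0.009H* = 0.0537, so H* = 5.97.
From dB/dt = 0: 0.684(1 - B*/932) = 0.0236·5.97, giving B* = 932·(1 - 0.206) = 740.
From dH/dt = 0: 0.00965·740 - 0.298 = 0.0296C*, so C* = 6.84/0.0296 = 231.

B* ≈ 740, H* ≈ 5.97, C* ≈ 231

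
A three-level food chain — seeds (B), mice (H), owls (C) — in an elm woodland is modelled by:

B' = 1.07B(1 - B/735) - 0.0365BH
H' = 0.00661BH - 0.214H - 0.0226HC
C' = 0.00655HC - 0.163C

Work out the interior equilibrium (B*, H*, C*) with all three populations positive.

From dC/dt = 0: 0.00655H* = 0.163, so H* = 24.9.
From dB/dt = 0: 1.07(1 - B*/735) = 0.0365·24.9, giving B* = 735·(1 - 0.849) = 111.
From dH/dt = 0: 0.00661·111 - 0.214 = 0.0226C*, so C* = 0.52/0.0226 = 23.

B* ≈ 111, H* ≈ 24.9, C* ≈ 23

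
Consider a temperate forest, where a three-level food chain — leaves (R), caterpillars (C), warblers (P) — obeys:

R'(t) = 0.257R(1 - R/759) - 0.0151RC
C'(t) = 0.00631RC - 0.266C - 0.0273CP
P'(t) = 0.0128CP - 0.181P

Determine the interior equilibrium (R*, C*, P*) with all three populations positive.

R* ≈ 128, C* ≈ 14.1, P* ≈ 19.9

From dP/dt = 0: 0.0128C* = 0.181, so C* = 14.1.
From dR/dt = 0: 0.257(1 - R*/759) = 0.0151·14.1, giving R* = 759·(1 - 0.831) = 128.
From dC/dt = 0: 0.00631·128 - 0.266 = 0.0273P*, so P* = 0.544/0.0273 = 19.9.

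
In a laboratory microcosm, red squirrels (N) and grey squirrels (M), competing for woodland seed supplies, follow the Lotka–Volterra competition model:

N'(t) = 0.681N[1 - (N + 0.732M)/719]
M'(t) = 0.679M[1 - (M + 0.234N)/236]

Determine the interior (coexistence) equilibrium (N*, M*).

Setting both brackets to zero gives the nullclines N + 0.732M = 719 and 0.234N + M = 236.
Substituting M = 236 - 0.234N into the first: N(1 - 0.732·0.234) = 719 - 0.732·236.
So N* = 546/0.829 = 659, and then M* = 236 - 0.234·659 = 81.8.

N* ≈ 659, M* ≈ 81.8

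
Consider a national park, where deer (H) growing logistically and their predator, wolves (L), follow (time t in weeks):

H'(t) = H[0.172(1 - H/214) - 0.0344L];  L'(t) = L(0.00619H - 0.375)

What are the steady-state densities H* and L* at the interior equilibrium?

From dL/dt = 0 with L > 0: 0.00619H* = 0.375, so H* = 60.6.
Substitute into dH/dt = 0: 0.172(1 - 60.6/214) = 0.0344L*.
The bracket is 0.717, giving L* = 0.123/0.0344 = 3.58.

H* ≈ 60.6, L* ≈ 3.58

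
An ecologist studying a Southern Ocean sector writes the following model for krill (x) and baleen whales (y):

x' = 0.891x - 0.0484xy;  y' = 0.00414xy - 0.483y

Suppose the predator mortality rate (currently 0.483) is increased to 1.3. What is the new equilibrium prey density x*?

x* ≈ 314

At the interior fixed point, setting dy/dt = 0 with y > 0 fixes x* = (predator death rate)/(xy coefficient) — independent of the other coefficients.
With the change, x* = 1.3/0.00414 = 314; it rises from 117.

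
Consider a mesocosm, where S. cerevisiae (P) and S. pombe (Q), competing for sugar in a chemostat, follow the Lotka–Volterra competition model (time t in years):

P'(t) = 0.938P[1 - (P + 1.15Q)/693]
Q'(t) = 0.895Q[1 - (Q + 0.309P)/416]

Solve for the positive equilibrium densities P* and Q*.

P* ≈ 333, Q* ≈ 313

Setting both brackets to zero gives the nullclines P + 1.15Q = 693 and 0.309P + Q = 416.
Substituting Q = 416 - 0.309P into the first: P(1 - 1.15·0.309) = 693 - 1.15·416.
So P* = 215/0.645 = 333, and then Q* = 416 - 0.309·333 = 313.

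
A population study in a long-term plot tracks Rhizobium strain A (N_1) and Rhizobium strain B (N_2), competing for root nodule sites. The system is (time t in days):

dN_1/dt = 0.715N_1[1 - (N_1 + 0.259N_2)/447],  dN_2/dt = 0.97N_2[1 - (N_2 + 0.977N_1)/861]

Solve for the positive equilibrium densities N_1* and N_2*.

N_1* ≈ 300, N_2* ≈ 568

Setting both brackets to zero gives the nullclines N_1 + 0.259N_2 = 447 and 0.977N_1 + N_2 = 861.
Substituting N_2 = 861 - 0.977N_1 into the first: N_1(1 - 0.259·0.977) = 447 - 0.259·861.
So N_1* = 224/0.747 = 300, and then N_2* = 861 - 0.977·300 = 568.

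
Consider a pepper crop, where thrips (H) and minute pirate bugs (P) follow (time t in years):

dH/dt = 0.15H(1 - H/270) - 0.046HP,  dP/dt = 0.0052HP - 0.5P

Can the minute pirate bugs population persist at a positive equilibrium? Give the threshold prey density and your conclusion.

The predator equation gives dP/dt > 0 only when H > 0.5/0.0052 = 96.2.
Without the predator, H → K = 270. Since 270 > 96.2, the predator can invade and persist.

Threshold H = 96.2; K > 96.2, so yes, the predator persists.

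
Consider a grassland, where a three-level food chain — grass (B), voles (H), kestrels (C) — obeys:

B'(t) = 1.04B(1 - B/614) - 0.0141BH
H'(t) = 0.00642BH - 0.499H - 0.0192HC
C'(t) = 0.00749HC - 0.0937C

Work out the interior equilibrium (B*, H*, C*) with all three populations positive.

B* ≈ 510, H* ≈ 12.5, C* ≈ 144

From dC/dt = 0: 0.00749H* = 0.0937, so H* = 12.5.
From dB/dt = 0: 1.04(1 - B*/614) = 0.0141·12.5, giving B* = 614·(1 - 0.17) = 510.
From dH/dt = 0: 0.00642·510 - 0.499 = 0.0192C*, so C* = 2.77/0.0192 = 144.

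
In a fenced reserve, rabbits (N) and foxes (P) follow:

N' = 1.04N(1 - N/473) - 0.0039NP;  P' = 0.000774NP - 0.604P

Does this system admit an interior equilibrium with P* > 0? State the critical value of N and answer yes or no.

The predator equation gives dP/dt > 0 only when N > 0.604/0.000774 = 780.
Without the predator, N → K = 473. Since 473 < 780, the predator cannot invade.

Threshold N = 780; K < 780, so no, the predator goes extinct.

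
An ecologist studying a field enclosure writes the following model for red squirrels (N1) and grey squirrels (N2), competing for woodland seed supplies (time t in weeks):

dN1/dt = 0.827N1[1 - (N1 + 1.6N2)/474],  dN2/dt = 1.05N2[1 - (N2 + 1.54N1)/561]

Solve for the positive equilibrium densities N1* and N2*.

Setting both brackets to zero gives the nullclines N1 + 1.6N2 = 474 and 1.54N1 + N2 = 561.
Substituting N2 = 561 - 1.54N1 into the first: N1(1 - 1.6·1.54) = 474 - 1.6·561.
So N1* = -424/-1.46 = 289, and then N2* = 561 - 1.54·289 = 115.

N1* ≈ 289, N2* ≈ 115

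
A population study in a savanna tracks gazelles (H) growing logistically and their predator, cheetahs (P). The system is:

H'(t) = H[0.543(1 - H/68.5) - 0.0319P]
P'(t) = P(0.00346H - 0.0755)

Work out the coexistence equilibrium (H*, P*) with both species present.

From dP/dt = 0 with P > 0: 0.00346H* = 0.0755, so H* = 21.8.
Substitute into dH/dt = 0: 0.543(1 - 21.8/68.5) = 0.0319P*.
The bracket is 0.681, giving P* = 0.37/0.0319 = 11.6.

H* ≈ 21.8, P* ≈ 11.6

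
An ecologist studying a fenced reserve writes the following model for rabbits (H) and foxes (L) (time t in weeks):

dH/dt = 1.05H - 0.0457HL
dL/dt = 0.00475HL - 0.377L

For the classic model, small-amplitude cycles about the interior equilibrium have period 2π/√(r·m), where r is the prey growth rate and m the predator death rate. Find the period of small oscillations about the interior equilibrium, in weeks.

T ≈ 9.99 weeks

Here r = 1.05 and m = 0.377, so r·m = 0.396.
ω = √0.396 = 0.629 per week, hence T = 2π/ω ≈ 9.99 weeks.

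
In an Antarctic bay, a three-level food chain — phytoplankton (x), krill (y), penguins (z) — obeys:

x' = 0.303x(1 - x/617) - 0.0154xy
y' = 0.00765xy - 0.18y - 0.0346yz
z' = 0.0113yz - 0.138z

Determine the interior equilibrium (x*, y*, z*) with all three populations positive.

From dz/dt = 0: 0.0113y* = 0.138, so y* = 12.2.
From dx/dt = 0: 0.303(1 - x*/617) = 0.0154·12.2, giving x* = 617·(1 - 0.621) = 234.
From dy/dt = 0: 0.00765·234 - 0.18 = 0.0346z*, so z* = 1.61/0.0346 = 46.5.

x* ≈ 234, y* ≈ 12.2, z* ≈ 46.5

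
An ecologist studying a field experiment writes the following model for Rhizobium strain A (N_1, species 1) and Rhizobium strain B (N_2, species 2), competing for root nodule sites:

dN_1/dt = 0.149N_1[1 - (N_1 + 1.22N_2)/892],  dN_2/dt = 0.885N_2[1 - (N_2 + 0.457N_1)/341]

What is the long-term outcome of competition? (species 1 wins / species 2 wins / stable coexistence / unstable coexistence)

Compare the nullcline intercepts: K1/α12 = 892/1.22 = 731 > K2 = 341; K2/α21 = 341/0.457 = 746 < K1 = 892.
Since the inequalities point opposite ways, species 1 can invade but species 2 cannot.

species 1 excludes species 2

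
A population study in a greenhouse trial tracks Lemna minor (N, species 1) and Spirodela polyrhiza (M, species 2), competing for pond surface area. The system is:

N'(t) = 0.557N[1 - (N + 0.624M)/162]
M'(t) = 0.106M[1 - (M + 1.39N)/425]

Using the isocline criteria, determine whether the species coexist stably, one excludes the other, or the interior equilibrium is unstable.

species 2 excludes species 1

Compare the nullcline intercepts: K1/α12 = 162/0.624 = 260 < K2 = 425; K2/α21 = 425/1.39 = 306 > K1 = 162.
Since the inequalities point opposite ways, species 2 can invade but species 1 cannot.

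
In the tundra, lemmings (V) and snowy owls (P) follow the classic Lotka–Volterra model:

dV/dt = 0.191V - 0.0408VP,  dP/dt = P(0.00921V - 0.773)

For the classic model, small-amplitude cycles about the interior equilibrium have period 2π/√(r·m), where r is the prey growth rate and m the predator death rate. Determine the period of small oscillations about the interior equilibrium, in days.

T ≈ 16.4 days

Here r = 0.191 and m = 0.773, so r·m = 0.148.
ω = √0.148 = 0.384 per day, hence T = 2π/ω ≈ 16.4 days.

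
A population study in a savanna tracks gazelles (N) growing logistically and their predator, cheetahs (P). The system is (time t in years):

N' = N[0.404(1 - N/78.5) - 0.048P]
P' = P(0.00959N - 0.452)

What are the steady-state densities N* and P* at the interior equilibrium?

From dP/dt = 0 with P > 0: 0.00959N* = 0.452, so N* = 47.1.
Substitute into dN/dt = 0: 0.404(1 - 47.1/78.5) = 0.048P*.
The bracket is 0.4, giving P* = 0.161/0.048 = 3.36.

N* ≈ 47.1, P* ≈ 3.36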